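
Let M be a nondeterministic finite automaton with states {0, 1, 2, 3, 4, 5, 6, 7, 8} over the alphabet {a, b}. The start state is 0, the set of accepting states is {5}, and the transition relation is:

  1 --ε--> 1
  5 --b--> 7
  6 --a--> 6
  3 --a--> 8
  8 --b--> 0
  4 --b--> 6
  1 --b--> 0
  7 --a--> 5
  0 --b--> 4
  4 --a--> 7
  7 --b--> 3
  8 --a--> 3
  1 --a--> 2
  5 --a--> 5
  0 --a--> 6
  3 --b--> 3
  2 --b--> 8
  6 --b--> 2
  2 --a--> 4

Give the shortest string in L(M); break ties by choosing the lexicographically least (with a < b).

baa

A breadth-first search from 0 reaches an accepting state first via the path 0 → 4 → 7 → 5 on input baa.
No string of length < 3 is accepted (BFS exhausts all shorter strings without reaching an accepting state), and baa is the lexicographically least accepting string of length 3.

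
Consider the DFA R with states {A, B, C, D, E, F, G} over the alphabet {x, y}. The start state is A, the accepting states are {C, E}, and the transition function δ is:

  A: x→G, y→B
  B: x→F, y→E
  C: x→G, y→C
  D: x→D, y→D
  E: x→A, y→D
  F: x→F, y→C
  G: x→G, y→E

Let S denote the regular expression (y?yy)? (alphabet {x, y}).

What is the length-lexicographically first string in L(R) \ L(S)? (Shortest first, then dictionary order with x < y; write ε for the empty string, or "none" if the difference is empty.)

xy

The string xy is accepted by R but not by S.
No shorter string lies in the difference, and xy is the lexicographically first length-2 string in L(R) \ L(S).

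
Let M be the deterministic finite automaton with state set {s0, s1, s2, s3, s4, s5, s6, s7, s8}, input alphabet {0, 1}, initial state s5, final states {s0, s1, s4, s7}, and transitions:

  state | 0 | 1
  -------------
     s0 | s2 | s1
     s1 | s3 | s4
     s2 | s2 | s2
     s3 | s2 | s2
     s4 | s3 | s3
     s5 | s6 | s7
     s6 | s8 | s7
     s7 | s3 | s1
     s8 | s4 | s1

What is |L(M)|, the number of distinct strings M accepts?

9

The useful subgraph on states {s1, s4, s5, s6, s7, s8} is acyclic, so L(M) is finite; the longest accepting path visits 5 useful states, giving maximum string length 4.
Counting accepting paths from s5 by length: 1 of length 1, 2 of length 2, 4 of length 3, 2 of length 4. Total 9.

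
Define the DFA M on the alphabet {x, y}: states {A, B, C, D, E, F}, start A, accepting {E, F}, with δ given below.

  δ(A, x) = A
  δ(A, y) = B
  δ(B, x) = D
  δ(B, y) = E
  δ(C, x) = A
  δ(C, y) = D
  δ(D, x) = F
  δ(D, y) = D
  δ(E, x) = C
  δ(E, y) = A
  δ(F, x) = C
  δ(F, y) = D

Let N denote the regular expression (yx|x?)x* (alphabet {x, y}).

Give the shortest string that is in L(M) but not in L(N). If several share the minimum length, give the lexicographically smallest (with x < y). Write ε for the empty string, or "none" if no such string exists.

The string yy is accepted by M but not by N.
No shorter string lies in the difference, and yy is the lexicographically first length-2 string in L(M) \ L(N).

yy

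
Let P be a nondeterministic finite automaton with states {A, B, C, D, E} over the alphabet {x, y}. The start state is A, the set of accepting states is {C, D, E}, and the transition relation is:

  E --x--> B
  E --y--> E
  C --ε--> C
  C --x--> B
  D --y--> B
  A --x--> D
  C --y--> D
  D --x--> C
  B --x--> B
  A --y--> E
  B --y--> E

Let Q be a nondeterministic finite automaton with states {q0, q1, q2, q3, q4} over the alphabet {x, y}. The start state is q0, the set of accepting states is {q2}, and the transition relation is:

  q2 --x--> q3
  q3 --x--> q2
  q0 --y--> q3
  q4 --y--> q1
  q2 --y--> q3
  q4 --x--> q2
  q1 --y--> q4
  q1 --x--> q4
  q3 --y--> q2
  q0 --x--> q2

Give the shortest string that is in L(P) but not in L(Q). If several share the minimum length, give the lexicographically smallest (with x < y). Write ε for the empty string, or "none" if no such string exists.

The string y is accepted by P but not by Q.
No shorter string lies in the difference, and y is the lexicographically first length-1 string in L(P) \ L(Q).

y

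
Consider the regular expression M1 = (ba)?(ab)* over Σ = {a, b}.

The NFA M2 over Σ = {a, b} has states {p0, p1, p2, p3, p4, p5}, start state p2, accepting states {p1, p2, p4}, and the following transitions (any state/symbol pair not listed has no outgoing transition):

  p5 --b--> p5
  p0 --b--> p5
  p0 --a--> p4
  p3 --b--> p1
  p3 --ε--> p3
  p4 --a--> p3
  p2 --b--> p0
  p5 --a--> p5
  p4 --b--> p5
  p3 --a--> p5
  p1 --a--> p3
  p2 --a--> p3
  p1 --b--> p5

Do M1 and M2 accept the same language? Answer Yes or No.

Converting the expression M1 to a DFA (subset construction, then merging equivalent states) gives the minimal DFA with states {r0, r1, r2, r3, r4}, start state r0, accepting states {r0, r4} and transitions r0: a→r1, b→r2; r1: a→r3, b→r4; r2: a→r4, b→r3; r3: a→r3, b→r3; r4: a→r1, b→r3.
Exploring the product automaton M1 × M2 from the start pair (r0, p2), following both machines on each input symbol, reaches 6 state pairs: (r0, p2), (r1, p3), (r2, p0), (r3, p5), (r4, p1), (r4, p4).
M1 accepts in {r0, r4} and M2 accepts in {p1, p2, p4}. In every reachable pair the two components are either both accepting — (r0, p2), (r4, p1), (r4, p4) — or both non-accepting, so no string is accepted by exactly one of the machines: L(M1) \ L(M2) and L(M2) \ L(M1) are both empty.
Hence every string is accepted by M1 iff it is accepted by M2, and the two languages coincide.

Yes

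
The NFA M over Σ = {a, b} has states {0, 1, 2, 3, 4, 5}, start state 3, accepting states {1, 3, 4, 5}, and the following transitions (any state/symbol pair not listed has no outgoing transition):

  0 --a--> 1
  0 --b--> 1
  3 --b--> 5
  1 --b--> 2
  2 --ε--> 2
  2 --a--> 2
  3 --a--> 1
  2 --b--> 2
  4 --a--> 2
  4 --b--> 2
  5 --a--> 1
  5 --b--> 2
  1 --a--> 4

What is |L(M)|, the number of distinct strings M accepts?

6

The useful subgraph on states {1, 3, 4, 5} is acyclic, so L(M) is finite; the longest accepting path visits 4 useful states, giving maximum string length 3.
Counting accepting paths from 3 by length: 1 of length 0, 2 of length 1, 2 of length 2, 1 of length 3. Total 6.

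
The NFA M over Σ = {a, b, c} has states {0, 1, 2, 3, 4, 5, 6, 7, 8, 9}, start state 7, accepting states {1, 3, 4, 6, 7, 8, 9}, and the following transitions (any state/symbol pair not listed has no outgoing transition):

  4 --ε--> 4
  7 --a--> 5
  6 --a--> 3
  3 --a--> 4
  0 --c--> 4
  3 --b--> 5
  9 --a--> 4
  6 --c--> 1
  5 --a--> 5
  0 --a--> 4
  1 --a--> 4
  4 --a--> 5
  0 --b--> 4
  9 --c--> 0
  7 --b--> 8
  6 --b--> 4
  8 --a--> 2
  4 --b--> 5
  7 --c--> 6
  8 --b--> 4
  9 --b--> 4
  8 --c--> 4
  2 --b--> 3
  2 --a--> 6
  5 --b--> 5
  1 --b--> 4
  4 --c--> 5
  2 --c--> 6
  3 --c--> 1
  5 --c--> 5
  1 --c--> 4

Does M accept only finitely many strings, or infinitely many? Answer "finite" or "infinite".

finite

The useful states (reachable from 7 and able to reach an accepting state) are {1, 2, 3, 4, 6, 7, 8}.
Restricted to these states the transition graph has no cycle, so every accepting path has bounded length and L is finite.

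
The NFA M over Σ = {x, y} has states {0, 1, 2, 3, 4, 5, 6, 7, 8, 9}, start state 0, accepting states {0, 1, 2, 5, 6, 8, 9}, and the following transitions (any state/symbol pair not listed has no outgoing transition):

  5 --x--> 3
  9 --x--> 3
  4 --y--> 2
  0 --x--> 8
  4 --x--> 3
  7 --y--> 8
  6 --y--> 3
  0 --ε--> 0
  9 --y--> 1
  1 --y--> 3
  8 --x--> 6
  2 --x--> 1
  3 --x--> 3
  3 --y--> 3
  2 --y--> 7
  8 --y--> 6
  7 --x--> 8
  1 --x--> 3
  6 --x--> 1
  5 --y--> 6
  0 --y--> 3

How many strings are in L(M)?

6

The useful subgraph on states {0, 1, 6, 8} is acyclic, so L(M) is finite; the longest accepting path visits 4 useful states, giving maximum string length 3.
Counting accepting paths from 0 by length: 1 of length 0, 1 of length 1, 2 of length 2, 2 of length 3. Total 6.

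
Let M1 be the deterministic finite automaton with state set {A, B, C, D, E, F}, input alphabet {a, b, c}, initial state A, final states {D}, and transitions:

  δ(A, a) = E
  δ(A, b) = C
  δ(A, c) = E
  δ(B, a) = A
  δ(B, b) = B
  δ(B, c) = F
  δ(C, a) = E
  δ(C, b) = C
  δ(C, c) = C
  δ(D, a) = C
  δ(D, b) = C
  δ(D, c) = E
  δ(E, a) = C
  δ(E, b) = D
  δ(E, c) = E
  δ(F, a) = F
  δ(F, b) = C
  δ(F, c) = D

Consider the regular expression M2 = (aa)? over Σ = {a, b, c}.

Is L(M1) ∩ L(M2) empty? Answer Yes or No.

Converting the expression M2 to a DFA (subset construction, then merging equivalent states) gives the minimal DFA with states {r0, r1, r2, r3}, start state r0, accepting states {r0, r3} and transitions r0: a→r1, b→r2, c→r2; r1: a→r3, b→r2, c→r2; r2: a→r2, b→r2, c→r2; r3: a→r2, b→r2, c→r2.
Exploring the product automaton M1 × M2 from the start pair (A, r0), following both machines on each input symbol, reaches 6 state pairs: (A, r0), (E, r1), (C, r2), (E, r2), (C, r3), (D, r2).
M1 accepts in {D} and M2 accepts in {r0, r3}; no reachable pair has both components accepting, so no string drives both machines to acceptance simultaneously and L(M1) ∩ L(M2) = ∅.
So no string is accepted by both, and the intersection is empty.

Yes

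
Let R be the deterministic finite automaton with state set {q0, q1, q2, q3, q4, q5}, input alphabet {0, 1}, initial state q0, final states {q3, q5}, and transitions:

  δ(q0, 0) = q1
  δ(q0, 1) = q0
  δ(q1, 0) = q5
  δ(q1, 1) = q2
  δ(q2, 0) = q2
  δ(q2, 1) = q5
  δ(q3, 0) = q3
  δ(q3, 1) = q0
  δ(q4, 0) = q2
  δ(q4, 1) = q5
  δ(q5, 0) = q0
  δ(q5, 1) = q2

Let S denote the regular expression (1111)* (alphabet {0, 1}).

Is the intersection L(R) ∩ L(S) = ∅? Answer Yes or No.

Yes

Converting the expression S to a DFA (subset construction, then merging equivalent states) gives the minimal DFA with states {s0, s1, s2, s3, s4}, start state s0, accepting states {s0} and transitions s0: 0→s1, 1→s2; s1: 0→s1, 1→s1; s2: 0→s1, 1→s3; s3: 0→s1, 1→s4; s4: 0→s1, 1→s0.
Exploring the product automaton R × S from the start pair (q0, s0), following both machines on each input symbol, reaches 8 state pairs: (q0, s0), (q1, s1), (q0, s2), (q5, s1), (q2, s1), (q0, s3), (q0, s1), (q0, s4).
R accepts in {q3, q5} and S accepts in {s0}; no reachable pair has both components accepting, so no string drives both machines to acceptance simultaneously and L(R) ∩ L(S) = ∅.
So no string is accepted by both, and the intersection is empty.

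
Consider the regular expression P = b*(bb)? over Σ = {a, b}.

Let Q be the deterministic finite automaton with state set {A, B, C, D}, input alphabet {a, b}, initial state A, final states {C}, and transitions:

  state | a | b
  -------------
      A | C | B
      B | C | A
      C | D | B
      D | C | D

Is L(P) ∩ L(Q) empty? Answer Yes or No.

Converting the expression P to a DFA (subset construction, then merging equivalent states) gives the minimal DFA with states {p0, p1}, start state p0, accepting states {p0} and transitions p0: a→p1, b→p0; p1: a→p1, b→p1.
Exploring the product automaton P × Q from the start pair (p0, A), following both machines on each input symbol, reaches 6 state pairs: (p0, A), (p1, C), (p0, B), (p1, D), (p1, B), (p1, A).
P accepts in {p0} and Q accepts in {C}; no reachable pair has both components accepting, so no string drives both machines to acceptance simultaneously and L(P) ∩ L(Q) = ∅.
So no string is accepted by both, and the intersection is empty.

Yes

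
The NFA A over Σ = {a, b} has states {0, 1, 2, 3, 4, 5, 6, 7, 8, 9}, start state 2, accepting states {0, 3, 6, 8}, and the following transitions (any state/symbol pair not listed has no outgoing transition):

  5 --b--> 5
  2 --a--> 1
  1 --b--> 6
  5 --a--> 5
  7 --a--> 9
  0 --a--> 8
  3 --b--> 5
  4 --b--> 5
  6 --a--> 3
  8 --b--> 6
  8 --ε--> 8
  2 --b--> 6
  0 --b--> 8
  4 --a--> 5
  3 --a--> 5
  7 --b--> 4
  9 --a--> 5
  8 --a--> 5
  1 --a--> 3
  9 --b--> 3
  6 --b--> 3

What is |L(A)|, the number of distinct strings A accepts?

The useful subgraph on states {1, 2, 3, 6} is acyclic, so L(A) is finite; the longest accepting path visits 4 useful states, giving maximum string length 3.
Counting accepting paths from 2 by length: 1 of length 1, 4 of length 2, 2 of length 3. Total 7.

7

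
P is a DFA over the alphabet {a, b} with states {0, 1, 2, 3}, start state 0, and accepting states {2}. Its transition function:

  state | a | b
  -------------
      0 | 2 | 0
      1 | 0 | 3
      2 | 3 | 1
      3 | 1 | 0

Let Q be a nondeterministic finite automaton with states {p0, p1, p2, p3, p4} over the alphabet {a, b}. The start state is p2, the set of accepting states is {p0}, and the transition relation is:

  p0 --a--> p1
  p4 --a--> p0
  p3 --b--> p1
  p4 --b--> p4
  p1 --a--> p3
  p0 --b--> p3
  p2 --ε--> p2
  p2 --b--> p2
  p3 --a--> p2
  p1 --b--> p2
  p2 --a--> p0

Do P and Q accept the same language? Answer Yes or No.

Exploring the product automaton P × Q from the start pair (0, p2), following both machines on each input symbol, reaches 4 state pairs: (0, p2), (2, p0), (3, p1), (1, p3).
P accepts in {2} and Q accepts in {p0}. In every reachable pair the two components are either both accepting — (2, p0) — or both non-accepting, so no string is accepted by exactly one of the machines: L(P) \ L(Q) and L(Q) \ L(P) are both empty.
Hence every string is accepted by P iff it is accepted by Q, and the two languages coincide.

Yes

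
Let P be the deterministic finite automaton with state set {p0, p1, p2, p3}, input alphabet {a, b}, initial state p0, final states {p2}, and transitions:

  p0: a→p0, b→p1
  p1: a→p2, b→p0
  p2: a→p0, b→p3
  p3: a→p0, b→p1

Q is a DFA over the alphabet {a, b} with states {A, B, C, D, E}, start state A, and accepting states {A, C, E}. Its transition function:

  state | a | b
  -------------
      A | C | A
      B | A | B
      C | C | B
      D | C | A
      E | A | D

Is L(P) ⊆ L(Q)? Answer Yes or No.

Yes

Exploring the product automaton P × Q from the start pair (p0, A), following both machines on each input symbol, reaches 9 state pairs: (p0, A), (p0, C), (p1, A), (p1, B), (p2, C), (p2, A), (p0, B), (p3, B), (p3, A).
P accepts in {p2} and Q accepts in {A, C, E}. The reachable pairs whose P-component is accepting are (p2, C), (p2, A); in each of them the Q-component is accepting too, so the product for L(P) \ L(Q) (P-component accepting, Q-component rejecting) has no reachable accepting pair and the difference is empty.
Hence every string in L(P) is also in L(Q).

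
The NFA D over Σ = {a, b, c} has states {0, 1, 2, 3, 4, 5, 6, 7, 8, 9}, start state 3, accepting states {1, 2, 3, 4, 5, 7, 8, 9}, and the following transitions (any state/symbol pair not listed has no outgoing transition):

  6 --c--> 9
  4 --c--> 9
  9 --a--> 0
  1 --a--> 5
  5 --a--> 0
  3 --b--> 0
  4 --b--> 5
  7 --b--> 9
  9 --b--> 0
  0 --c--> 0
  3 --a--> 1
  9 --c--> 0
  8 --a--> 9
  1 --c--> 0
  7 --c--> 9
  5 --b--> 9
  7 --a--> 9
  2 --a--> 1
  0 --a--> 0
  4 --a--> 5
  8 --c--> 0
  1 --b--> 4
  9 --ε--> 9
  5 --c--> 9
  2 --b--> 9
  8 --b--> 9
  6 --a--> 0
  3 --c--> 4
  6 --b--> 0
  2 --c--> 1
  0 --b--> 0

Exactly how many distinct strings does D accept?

The useful subgraph on states {1, 3, 4, 5, 9} is acyclic, so L(D) is finite; the longest accepting path visits 5 useful states, giving maximum string length 4.
Counting accepting paths from 3 by length: 1 of length 0, 2 of length 1, 5 of length 2, 9 of length 3, 4 of length 4. Total 21.

21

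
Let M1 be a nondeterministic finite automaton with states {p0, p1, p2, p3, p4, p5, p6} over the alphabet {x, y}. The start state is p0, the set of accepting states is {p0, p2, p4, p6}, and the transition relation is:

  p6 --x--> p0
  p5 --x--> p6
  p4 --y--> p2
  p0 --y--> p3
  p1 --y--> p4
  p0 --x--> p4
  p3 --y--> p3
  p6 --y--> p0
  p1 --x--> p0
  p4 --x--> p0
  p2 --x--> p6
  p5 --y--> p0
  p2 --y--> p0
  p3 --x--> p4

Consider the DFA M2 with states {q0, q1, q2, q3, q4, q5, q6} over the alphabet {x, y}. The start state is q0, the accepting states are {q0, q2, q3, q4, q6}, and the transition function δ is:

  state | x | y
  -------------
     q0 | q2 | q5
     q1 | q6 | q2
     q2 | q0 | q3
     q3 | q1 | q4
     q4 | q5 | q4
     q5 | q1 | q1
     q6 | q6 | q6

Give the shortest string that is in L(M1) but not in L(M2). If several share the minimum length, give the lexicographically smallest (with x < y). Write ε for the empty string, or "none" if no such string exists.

The string yx is accepted by M1 but not by M2.
No shorter string lies in the difference, and yx is the lexicographically first length-2 string in L(M1) \ L(M2).

yx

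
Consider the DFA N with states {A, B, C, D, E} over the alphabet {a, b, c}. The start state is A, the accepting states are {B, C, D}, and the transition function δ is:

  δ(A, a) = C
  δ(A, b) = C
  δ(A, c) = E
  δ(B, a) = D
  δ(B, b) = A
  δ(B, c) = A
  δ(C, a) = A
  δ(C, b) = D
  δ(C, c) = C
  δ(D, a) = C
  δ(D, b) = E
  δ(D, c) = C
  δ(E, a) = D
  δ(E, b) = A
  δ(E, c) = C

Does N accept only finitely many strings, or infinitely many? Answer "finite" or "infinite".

infinite

State A is reachable from the start and can reach an accepting state, and it lies on the cycle A → C → A.
Traversing that cycle any number of times yields accepted strings of unbounded length, so the language is infinite.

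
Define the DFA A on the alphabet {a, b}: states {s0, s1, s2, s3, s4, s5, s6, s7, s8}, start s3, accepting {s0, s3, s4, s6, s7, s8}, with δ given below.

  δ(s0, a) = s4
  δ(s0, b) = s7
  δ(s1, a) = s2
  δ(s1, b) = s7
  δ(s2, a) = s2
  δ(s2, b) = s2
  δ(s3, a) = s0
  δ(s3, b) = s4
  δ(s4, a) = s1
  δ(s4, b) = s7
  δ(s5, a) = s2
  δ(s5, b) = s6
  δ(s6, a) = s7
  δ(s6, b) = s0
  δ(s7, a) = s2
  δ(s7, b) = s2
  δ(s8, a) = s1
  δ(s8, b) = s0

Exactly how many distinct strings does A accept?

9

The useful subgraph on states {s0, s1, s3, s4, s7} is acyclic, so L(A) is finite; the longest accepting path visits 5 useful states, giving maximum string length 4.
Counting accepting paths from s3 by length: 1 of length 0, 2 of length 1, 3 of length 2, 2 of length 3, 1 of length 4. Total 9.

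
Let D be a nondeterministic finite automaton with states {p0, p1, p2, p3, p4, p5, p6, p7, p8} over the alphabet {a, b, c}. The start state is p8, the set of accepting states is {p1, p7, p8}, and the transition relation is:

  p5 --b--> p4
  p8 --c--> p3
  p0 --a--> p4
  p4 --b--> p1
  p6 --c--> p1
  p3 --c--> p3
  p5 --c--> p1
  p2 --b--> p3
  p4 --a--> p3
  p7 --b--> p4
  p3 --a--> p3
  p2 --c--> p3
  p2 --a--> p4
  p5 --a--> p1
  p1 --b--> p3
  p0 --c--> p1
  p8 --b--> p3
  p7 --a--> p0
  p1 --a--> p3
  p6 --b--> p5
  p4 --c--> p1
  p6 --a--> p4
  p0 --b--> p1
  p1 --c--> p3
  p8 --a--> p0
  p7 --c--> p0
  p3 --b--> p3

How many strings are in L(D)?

5

The useful subgraph on states {p0, p1, p4, p8} is acyclic, so L(D) is finite; the longest accepting path visits 4 useful states, giving maximum string length 3.
Counting accepting paths from p8 by length: 1 of length 0, 2 of length 2, 2 of length 3. Total 5.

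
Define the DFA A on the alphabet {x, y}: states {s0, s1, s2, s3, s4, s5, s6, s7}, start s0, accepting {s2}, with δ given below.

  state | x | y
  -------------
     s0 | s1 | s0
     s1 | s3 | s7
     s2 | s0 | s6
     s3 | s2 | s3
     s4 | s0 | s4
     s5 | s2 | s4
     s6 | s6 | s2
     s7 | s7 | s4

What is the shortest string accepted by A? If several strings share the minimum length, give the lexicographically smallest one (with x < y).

xxx

A breadth-first search from s0 reaches an accepting state first via the path s0 → s1 → s3 → s2 on input xxx.
No string of length < 3 is accepted (BFS exhausts all shorter strings without reaching an accepting state), and xxx is the lexicographically least accepting string of length 3.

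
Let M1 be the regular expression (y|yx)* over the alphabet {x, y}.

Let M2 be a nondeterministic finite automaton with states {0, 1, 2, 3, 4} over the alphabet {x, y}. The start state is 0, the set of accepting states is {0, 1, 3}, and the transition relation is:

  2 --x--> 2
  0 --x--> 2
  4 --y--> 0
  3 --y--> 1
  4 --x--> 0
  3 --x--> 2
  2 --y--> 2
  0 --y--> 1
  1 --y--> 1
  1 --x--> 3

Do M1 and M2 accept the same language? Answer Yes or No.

Yes

Converting the expression M1 to a DFA (subset construction, then merging equivalent states) gives the minimal DFA with states {r0, r1, r2}, start state r0, accepting states {r0, r2} and transitions r0: x→r1, y→r2; r1: x→r1, y→r1; r2: x→r0, y→r2.
Exploring the product automaton M1 × M2 from the start pair (r0, 0), following both machines on each input symbol, reaches 4 state pairs: (r0, 0), (r1, 2), (r2, 1), (r0, 3).
M1 accepts in {r0, r2} and M2 accepts in {0, 1, 3}. In every reachable pair the two components are either both accepting — (r0, 0), (r2, 1), (r0, 3) — or both non-accepting, so no string is accepted by exactly one of the machines: L(M1) \ L(M2) and L(M2) \ L(M1) are both empty.
Hence every string is accepted by M1 iff it is accepted by M2, and the two languages coincide.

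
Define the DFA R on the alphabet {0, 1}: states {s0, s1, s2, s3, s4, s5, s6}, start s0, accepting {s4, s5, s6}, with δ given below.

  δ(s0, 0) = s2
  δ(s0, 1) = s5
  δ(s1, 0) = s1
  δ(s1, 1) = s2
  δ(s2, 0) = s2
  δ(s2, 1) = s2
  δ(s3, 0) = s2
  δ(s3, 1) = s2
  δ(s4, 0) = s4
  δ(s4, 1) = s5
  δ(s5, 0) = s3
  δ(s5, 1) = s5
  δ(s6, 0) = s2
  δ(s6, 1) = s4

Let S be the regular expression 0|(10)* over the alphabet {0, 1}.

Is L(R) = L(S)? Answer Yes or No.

No

The string 1 is accepted by R but rejected by S.
So L(R) ≠ L(S).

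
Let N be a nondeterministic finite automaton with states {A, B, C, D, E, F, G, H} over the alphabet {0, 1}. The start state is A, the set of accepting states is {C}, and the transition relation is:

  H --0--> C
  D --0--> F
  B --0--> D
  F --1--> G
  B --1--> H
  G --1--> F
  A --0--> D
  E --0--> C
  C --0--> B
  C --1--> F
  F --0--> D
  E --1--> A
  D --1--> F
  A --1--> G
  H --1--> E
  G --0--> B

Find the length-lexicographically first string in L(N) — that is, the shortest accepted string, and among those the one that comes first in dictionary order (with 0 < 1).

1010

A breadth-first search from A reaches an accepting state first via the path A → G → B → H → C on input 1010.
No string of length < 4 is accepted (BFS exhausts all shorter strings without reaching an accepting state), and 1010 is the lexicographically least accepting string of length 4.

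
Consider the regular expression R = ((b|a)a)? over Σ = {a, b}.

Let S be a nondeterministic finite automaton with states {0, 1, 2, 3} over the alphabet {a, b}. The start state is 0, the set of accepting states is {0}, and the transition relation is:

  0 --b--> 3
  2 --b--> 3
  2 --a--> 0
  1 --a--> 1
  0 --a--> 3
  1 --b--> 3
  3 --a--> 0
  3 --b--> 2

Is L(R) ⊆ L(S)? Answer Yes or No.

Converting the expression R to a DFA (subset construction, then merging equivalent states) gives the minimal DFA with states {r0, r1, r2, r3}, start state r0, accepting states {r0, r2} and transitions r0: a→r1, b→r1; r1: a→r2, b→r3; r2: a→r3, b→r3; r3: a→r3, b→r3.
Exploring the product automaton R × S from the start pair (r0, 0), following both machines on each input symbol, reaches 6 state pairs: (r0, 0), (r1, 3), (r2, 0), (r3, 2), (r3, 3), (r3, 0).
R accepts in {r0, r2} and S accepts in {0}. The reachable pairs whose R-component is accepting are (r0, 0), (r2, 0); in each of them the S-component is accepting too, so the product for L(R) \ L(S) (R-component accepting, S-component rejecting) has no reachable accepting pair and the difference is empty.
Hence every string in L(R) is also in L(S).

Yes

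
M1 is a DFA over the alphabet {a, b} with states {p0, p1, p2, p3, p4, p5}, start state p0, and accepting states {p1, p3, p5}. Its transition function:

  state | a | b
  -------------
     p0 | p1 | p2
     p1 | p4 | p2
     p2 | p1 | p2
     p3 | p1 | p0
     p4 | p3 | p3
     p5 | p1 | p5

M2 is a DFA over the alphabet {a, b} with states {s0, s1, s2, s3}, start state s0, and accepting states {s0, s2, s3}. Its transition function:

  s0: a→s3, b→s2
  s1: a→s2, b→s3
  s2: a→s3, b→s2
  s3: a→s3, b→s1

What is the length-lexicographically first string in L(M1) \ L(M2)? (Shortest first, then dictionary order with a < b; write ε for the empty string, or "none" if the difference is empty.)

aab

The string aab is accepted by M1 but not by M2.
No shorter string lies in the difference, and aab is the lexicographically first length-3 string in L(M1) \ L(M2).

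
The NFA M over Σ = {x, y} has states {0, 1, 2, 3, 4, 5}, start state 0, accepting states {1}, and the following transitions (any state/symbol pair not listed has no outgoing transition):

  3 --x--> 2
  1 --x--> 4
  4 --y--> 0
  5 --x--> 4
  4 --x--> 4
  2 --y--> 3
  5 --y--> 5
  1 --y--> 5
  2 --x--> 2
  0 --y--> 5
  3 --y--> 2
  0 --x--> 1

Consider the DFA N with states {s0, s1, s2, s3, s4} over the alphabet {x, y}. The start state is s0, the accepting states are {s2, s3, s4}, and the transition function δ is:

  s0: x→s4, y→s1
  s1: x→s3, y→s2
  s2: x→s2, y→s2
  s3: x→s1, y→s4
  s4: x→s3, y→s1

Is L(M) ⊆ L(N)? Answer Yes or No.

Yes

Exploring the product automaton M × N from the start pair (0, s0), following both machines on each input symbol, reaches 12 state pairs: (0, s0), (1, s4), (5, s1), (4, s3), (5, s2), (4, s1), (0, s4), (4, s2), (0, s2), (1, s3), (1, s2), (5, s4).
M accepts in {1} and N accepts in {s2, s3, s4}. The reachable pairs whose M-component is accepting are (1, s4), (1, s3), (1, s2); in each of them the N-component is accepting too, so the product for L(M) \ L(N) (M-component accepting, N-component rejecting) has no reachable accepting pair and the difference is empty.
Hence every string in L(M) is also in L(N).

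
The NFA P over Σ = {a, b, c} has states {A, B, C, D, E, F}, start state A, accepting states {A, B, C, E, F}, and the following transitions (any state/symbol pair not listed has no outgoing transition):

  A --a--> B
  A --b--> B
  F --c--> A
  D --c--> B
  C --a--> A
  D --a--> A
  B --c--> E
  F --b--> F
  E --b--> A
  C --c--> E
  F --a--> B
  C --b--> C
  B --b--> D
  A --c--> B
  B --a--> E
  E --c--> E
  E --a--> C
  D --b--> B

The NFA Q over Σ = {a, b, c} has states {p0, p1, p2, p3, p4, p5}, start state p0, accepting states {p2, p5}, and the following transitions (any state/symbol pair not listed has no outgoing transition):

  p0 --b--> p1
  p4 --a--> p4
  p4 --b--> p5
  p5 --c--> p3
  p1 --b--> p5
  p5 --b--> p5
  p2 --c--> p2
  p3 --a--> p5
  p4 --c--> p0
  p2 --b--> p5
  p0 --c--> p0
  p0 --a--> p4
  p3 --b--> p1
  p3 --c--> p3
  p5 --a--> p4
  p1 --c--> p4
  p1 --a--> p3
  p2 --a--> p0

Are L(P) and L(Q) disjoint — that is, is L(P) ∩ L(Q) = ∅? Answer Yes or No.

No

The string aab is accepted by both P and Q.
Hence L(P) ∩ L(Q) ≠ ∅.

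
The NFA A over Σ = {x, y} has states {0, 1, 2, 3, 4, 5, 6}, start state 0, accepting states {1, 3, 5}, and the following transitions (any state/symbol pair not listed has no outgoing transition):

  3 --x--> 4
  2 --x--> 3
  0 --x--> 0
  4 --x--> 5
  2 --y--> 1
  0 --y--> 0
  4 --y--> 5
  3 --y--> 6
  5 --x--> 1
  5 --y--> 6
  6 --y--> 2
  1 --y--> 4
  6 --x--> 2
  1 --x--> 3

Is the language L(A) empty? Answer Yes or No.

The states reachable from the start state are {0}.
None of the accepting states {1, 3, 5} is reachable, so no string is accepted and L(A) = ∅.

Yes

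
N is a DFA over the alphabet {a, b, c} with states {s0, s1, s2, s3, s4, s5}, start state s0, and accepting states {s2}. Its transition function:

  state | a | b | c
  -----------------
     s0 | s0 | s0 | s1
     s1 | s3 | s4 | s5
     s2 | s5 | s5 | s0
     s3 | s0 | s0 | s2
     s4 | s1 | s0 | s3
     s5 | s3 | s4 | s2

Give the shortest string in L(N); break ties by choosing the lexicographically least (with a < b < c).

cac

A breadth-first search from s0 reaches an accepting state first via the path s0 → s1 → s3 → s2 on input cac.
No string of length < 3 is accepted (BFS exhausts all shorter strings without reaching an accepting state), and cac is the lexicographically least accepting string of length 3.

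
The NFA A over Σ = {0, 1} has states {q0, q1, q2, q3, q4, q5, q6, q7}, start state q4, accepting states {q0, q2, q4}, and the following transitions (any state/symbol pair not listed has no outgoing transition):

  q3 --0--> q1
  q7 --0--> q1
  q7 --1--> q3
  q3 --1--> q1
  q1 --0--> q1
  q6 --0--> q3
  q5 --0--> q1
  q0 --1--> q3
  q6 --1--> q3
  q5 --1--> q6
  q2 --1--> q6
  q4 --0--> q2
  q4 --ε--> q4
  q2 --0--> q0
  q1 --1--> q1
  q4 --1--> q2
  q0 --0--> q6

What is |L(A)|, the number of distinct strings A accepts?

5

The useful subgraph on states {q0, q2, q4} is acyclic, so L(A) is finite; the longest accepting path visits 3 useful states, giving maximum string length 2.
Counting accepting paths from q4 by length: 1 of length 0, 2 of length 1, 2 of length 2. Total 5.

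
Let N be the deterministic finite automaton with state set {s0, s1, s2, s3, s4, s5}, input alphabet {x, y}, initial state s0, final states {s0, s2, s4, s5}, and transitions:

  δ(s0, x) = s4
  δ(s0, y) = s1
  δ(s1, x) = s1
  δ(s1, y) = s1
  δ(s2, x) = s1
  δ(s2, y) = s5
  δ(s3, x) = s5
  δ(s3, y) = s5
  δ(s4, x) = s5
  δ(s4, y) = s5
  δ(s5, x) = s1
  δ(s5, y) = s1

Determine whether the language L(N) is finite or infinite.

finite

The useful states (reachable from s0 and able to reach an accepting state) are {s0, s4, s5}.
Restricted to these states the transition graph has no cycle, so every accepting path has bounded length and L is finite.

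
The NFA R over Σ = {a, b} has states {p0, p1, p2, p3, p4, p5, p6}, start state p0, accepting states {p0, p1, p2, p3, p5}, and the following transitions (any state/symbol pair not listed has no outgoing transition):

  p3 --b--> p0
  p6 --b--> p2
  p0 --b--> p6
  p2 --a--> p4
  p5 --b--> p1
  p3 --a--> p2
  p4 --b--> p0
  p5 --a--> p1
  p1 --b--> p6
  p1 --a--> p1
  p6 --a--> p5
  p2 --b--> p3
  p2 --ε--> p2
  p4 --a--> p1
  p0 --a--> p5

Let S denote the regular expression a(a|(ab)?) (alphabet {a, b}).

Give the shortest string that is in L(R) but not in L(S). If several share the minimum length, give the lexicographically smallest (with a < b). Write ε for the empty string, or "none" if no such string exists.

The empty string ε is accepted by R but not by S.
Since ε is the unique shortest string, it is the required witness.

ε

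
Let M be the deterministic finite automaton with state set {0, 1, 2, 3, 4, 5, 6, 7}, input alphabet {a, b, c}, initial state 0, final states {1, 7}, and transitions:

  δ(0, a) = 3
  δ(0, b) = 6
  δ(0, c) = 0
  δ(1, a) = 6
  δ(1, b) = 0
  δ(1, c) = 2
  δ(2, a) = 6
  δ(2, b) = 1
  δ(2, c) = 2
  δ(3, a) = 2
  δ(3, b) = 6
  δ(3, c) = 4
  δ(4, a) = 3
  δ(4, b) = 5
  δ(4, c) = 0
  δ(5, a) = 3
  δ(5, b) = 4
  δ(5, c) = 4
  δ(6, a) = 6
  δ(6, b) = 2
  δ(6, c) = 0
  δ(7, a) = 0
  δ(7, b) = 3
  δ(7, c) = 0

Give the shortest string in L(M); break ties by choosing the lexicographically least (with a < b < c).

A breadth-first search from 0 reaches an accepting state first via the path 0 → 3 → 2 → 1 on input aab.
No string of length < 3 is accepted (BFS exhausts all shorter strings without reaching an accepting state), and aab is the lexicographically least accepting string of length 3.

aab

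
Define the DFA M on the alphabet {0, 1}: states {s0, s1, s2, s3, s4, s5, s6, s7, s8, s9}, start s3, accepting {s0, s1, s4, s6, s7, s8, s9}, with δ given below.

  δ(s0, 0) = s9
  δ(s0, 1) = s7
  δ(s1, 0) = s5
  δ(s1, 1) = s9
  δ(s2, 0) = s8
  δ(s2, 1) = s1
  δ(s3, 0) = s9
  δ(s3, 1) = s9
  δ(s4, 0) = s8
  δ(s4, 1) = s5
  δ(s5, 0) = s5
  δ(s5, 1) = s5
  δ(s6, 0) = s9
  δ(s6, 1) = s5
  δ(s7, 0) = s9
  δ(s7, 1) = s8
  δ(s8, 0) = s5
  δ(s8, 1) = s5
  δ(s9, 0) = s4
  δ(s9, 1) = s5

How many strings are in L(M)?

6

The useful subgraph on states {s3, s4, s8, s9} is acyclic, so L(M) is finite; the longest accepting path visits 4 useful states, giving maximum string length 3.
Counting accepting paths from s3 by length: 2 of length 1, 2 of length 2, 2 of length 3. Total 6.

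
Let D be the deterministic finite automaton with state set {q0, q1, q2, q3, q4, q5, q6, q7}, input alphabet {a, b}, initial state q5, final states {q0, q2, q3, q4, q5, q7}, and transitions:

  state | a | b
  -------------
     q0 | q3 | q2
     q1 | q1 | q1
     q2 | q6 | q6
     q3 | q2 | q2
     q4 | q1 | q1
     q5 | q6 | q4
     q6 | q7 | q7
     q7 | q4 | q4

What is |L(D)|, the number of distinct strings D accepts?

The useful subgraph on states {q4, q5, q6, q7} is acyclic, so L(D) is finite; the longest accepting path visits 4 useful states, giving maximum string length 3.
Counting accepting paths from q5 by length: 1 of length 0, 1 of length 1, 2 of length 2, 4 of length 3. Total 8.

8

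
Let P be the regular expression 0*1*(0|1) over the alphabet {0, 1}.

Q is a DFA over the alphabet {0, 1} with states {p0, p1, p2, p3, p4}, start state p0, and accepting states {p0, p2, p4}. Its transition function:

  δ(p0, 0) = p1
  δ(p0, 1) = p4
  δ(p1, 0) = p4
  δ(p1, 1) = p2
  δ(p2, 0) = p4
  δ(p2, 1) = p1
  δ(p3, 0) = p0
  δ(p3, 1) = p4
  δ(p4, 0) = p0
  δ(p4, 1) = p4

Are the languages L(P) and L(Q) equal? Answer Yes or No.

No

The string 0 is accepted by P but rejected by Q.
So L(P) ≠ L(Q).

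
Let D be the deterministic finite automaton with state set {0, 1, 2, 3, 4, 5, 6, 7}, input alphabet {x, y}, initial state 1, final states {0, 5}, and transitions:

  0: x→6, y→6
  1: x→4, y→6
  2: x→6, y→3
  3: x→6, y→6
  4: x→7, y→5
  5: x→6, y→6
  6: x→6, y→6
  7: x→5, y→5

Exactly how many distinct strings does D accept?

The useful subgraph on states {1, 4, 5, 7} is acyclic, so L(D) is finite; the longest accepting path visits 4 useful states, giving maximum string length 3.
Counting accepting paths from 1 by length: 1 of length 2, 2 of length 3. Total 3.

3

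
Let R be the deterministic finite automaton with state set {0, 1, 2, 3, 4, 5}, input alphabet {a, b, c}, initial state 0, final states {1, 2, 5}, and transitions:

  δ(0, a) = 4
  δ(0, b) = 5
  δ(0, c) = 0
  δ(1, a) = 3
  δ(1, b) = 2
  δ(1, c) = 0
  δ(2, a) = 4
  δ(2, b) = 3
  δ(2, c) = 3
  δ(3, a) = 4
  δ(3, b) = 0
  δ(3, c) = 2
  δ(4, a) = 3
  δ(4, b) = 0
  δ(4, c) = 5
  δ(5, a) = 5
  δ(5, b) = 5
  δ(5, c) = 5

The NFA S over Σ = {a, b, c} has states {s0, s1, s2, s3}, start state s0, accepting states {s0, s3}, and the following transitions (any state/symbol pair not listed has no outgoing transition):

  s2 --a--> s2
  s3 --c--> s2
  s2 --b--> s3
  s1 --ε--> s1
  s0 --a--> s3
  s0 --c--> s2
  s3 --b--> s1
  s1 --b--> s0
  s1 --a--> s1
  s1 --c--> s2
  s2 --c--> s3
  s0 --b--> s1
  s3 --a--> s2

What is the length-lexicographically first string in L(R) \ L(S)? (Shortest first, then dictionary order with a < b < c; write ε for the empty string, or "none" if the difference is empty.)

b

The string b is accepted by R but not by S.
No shorter string lies in the difference, and b is the lexicographically first length-1 string in L(R) \ L(S).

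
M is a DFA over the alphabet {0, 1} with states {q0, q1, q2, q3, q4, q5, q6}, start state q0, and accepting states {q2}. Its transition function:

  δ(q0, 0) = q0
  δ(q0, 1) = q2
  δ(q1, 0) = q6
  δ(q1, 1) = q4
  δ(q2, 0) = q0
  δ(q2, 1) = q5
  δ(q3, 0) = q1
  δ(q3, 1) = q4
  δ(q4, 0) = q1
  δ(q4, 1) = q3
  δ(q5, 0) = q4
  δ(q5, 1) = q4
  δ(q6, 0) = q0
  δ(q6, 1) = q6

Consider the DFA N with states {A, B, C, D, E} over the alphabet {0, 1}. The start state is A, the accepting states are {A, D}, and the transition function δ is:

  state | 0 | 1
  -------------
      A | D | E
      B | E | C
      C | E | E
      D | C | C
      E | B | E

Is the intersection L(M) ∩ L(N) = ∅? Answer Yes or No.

Exploring the product automaton M × N from the start pair (q0, A), following both machines on each input symbol, reaches 18 state pairs: (q0, A), (q0, D), (q2, E), (q0, C), (q2, C), (q0, B), (q5, E), (q0, E), (q4, B), (q4, E), (q1, E), (q3, C), (q1, B), (q3, E), (q6, B), (q6, E), (q4, C), (q6, C).
M accepts in {q2} and N accepts in {A, D}; no reachable pair has both components accepting, so no string drives both machines to acceptance simultaneously and L(M) ∩ L(N) = ∅.
So no string is accepted by both, and the intersection is empty.

Yes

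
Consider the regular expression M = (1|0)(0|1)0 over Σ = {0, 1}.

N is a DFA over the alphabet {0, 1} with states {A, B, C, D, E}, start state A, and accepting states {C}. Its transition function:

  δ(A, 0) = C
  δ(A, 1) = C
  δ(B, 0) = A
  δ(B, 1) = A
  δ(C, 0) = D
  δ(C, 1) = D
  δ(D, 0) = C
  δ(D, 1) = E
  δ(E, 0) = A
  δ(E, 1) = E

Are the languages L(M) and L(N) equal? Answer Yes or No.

The string 0 is accepted by N but rejected by M.
So L(M) ≠ L(N).

No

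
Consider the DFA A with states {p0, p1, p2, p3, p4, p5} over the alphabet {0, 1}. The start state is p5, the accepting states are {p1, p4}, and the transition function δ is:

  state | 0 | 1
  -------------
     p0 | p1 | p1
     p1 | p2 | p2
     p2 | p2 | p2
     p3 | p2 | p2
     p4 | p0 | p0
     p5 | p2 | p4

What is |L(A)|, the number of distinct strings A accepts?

The useful subgraph on states {p0, p1, p4, p5} is acyclic, so L(A) is finite; the longest accepting path visits 4 useful states, giving maximum string length 3.
Counting accepting paths from p5 by length: 1 of length 1, 4 of length 3. Total 5.

5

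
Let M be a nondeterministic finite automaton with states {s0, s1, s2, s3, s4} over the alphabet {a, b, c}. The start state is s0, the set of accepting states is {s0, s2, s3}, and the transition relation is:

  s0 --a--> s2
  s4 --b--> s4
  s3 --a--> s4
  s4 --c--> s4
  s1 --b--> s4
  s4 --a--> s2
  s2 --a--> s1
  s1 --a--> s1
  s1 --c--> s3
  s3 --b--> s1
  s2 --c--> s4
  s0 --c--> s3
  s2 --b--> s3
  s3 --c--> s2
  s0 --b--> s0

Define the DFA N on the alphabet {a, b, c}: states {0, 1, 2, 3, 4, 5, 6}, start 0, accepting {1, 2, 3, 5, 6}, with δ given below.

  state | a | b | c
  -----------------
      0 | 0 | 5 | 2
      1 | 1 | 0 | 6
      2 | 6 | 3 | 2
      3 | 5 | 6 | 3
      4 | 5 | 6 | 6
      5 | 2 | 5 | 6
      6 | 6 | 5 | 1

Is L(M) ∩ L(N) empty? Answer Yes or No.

The string b is accepted by both M and N.
Hence L(M) ∩ L(N) ≠ ∅.

No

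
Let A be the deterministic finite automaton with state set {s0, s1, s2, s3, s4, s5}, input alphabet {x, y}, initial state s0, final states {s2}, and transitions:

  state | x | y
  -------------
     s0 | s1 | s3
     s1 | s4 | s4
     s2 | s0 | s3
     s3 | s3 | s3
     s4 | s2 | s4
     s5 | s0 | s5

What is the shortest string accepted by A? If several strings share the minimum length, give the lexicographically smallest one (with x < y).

A breadth-first search from s0 reaches an accepting state first via the path s0 → s1 → s4 → s2 on input xxx.
No string of length < 3 is accepted (BFS exhausts all shorter strings without reaching an accepting state), and xxx is the lexicographically least accepting string of length 3.

xxx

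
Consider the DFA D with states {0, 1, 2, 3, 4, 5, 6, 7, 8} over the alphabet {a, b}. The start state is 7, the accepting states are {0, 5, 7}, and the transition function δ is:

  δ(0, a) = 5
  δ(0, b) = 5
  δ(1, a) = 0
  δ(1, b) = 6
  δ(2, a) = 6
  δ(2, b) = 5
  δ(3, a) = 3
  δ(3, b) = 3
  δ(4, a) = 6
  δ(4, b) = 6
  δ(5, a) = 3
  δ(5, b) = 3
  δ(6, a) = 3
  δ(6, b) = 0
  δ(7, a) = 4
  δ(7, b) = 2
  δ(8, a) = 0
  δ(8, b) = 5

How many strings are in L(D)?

11

The useful subgraph on states {0, 2, 4, 5, 6, 7} is acyclic, so L(D) is finite; the longest accepting path visits 5 useful states, giving maximum string length 4.
Counting accepting paths from 7 by length: 1 of length 0, 1 of length 2, 3 of length 3, 6 of length 4. Total 11.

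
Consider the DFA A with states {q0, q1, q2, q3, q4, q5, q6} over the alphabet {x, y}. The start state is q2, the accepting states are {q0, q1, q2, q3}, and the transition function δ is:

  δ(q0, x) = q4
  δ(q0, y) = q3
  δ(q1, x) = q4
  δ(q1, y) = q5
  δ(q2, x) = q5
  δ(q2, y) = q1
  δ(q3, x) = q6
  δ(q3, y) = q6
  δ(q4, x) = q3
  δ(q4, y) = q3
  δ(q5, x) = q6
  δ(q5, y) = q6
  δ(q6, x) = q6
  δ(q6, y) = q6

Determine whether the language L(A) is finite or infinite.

finite

The useful states (reachable from q2 and able to reach an accepting state) are {q1, q2, q3, q4}.
Restricted to these states the transition graph has no cycle, so every accepting path has bounded length and L is finite.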